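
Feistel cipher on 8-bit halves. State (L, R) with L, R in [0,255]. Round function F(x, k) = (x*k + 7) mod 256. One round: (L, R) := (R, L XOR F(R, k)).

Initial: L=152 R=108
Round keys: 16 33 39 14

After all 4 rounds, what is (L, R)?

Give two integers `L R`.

Answer: 50 233

Derivation:
Round 1 (k=16): L=108 R=95
Round 2 (k=33): L=95 R=42
Round 3 (k=39): L=42 R=50
Round 4 (k=14): L=50 R=233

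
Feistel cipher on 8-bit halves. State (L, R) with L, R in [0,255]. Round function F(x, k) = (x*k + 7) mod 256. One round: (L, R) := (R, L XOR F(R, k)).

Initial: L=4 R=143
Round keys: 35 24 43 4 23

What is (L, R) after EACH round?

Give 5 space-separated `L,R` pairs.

Round 1 (k=35): L=143 R=144
Round 2 (k=24): L=144 R=8
Round 3 (k=43): L=8 R=207
Round 4 (k=4): L=207 R=75
Round 5 (k=23): L=75 R=11

Answer: 143,144 144,8 8,207 207,75 75,11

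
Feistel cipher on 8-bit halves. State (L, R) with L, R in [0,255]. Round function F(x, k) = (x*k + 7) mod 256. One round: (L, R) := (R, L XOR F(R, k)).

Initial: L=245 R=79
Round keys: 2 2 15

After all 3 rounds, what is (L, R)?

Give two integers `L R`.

Answer: 232 207

Derivation:
Round 1 (k=2): L=79 R=80
Round 2 (k=2): L=80 R=232
Round 3 (k=15): L=232 R=207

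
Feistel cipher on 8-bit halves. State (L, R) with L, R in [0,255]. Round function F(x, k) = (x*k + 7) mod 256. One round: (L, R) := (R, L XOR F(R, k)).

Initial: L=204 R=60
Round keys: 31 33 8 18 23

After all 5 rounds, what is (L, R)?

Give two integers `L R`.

Answer: 117 154

Derivation:
Round 1 (k=31): L=60 R=135
Round 2 (k=33): L=135 R=82
Round 3 (k=8): L=82 R=16
Round 4 (k=18): L=16 R=117
Round 5 (k=23): L=117 R=154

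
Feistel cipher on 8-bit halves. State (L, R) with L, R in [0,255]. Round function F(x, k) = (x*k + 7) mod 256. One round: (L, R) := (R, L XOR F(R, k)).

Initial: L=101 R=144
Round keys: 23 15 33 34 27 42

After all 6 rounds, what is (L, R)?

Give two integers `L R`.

Answer: 87 11

Derivation:
Round 1 (k=23): L=144 R=146
Round 2 (k=15): L=146 R=5
Round 3 (k=33): L=5 R=62
Round 4 (k=34): L=62 R=70
Round 5 (k=27): L=70 R=87
Round 6 (k=42): L=87 R=11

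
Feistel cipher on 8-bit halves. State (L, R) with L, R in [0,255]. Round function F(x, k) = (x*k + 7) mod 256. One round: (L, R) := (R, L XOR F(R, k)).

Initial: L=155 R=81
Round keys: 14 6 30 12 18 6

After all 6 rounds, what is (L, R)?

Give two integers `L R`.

Answer: 180 150

Derivation:
Round 1 (k=14): L=81 R=238
Round 2 (k=6): L=238 R=202
Round 3 (k=30): L=202 R=93
Round 4 (k=12): L=93 R=169
Round 5 (k=18): L=169 R=180
Round 6 (k=6): L=180 R=150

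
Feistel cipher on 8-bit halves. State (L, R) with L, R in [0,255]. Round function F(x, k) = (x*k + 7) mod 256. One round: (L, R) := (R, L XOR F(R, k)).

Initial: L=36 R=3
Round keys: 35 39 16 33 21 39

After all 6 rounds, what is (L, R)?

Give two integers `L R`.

Round 1 (k=35): L=3 R=84
Round 2 (k=39): L=84 R=208
Round 3 (k=16): L=208 R=83
Round 4 (k=33): L=83 R=106
Round 5 (k=21): L=106 R=234
Round 6 (k=39): L=234 R=199

Answer: 234 199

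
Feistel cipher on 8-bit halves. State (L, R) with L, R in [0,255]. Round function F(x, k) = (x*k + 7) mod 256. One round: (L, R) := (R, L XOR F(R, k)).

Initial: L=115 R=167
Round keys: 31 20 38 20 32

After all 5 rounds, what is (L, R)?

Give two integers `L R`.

Round 1 (k=31): L=167 R=51
Round 2 (k=20): L=51 R=164
Round 3 (k=38): L=164 R=108
Round 4 (k=20): L=108 R=211
Round 5 (k=32): L=211 R=11

Answer: 211 11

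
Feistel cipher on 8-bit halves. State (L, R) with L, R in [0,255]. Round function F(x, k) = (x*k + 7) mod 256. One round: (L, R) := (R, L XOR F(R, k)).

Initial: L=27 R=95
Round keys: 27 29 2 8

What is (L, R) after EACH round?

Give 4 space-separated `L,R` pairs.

Answer: 95,23 23,253 253,22 22,74

Derivation:
Round 1 (k=27): L=95 R=23
Round 2 (k=29): L=23 R=253
Round 3 (k=2): L=253 R=22
Round 4 (k=8): L=22 R=74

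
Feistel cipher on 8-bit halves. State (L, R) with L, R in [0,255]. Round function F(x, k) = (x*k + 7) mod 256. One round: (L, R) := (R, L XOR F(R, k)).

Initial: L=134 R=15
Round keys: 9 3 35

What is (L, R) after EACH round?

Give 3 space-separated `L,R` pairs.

Round 1 (k=9): L=15 R=8
Round 2 (k=3): L=8 R=16
Round 3 (k=35): L=16 R=63

Answer: 15,8 8,16 16,63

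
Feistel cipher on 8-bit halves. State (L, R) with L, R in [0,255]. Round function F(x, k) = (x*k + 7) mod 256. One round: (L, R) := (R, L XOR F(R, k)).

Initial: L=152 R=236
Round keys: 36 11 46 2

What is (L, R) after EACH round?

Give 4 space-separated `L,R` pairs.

Round 1 (k=36): L=236 R=175
Round 2 (k=11): L=175 R=96
Round 3 (k=46): L=96 R=232
Round 4 (k=2): L=232 R=183

Answer: 236,175 175,96 96,232 232,183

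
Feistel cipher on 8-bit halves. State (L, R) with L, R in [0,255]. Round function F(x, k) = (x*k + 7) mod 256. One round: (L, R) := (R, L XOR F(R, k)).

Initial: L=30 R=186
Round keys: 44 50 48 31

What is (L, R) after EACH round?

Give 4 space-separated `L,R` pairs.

Round 1 (k=44): L=186 R=225
Round 2 (k=50): L=225 R=67
Round 3 (k=48): L=67 R=118
Round 4 (k=31): L=118 R=18

Answer: 186,225 225,67 67,118 118,18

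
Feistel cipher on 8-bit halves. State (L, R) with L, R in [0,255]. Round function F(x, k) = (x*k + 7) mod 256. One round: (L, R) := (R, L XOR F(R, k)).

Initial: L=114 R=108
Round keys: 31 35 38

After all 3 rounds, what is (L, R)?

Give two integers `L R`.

Answer: 14 114

Derivation:
Round 1 (k=31): L=108 R=105
Round 2 (k=35): L=105 R=14
Round 3 (k=38): L=14 R=114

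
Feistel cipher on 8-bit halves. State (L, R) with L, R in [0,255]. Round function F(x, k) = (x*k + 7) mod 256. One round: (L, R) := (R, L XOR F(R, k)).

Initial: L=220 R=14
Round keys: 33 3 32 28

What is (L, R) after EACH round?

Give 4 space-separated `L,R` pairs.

Answer: 14,9 9,44 44,142 142,163

Derivation:
Round 1 (k=33): L=14 R=9
Round 2 (k=3): L=9 R=44
Round 3 (k=32): L=44 R=142
Round 4 (k=28): L=142 R=163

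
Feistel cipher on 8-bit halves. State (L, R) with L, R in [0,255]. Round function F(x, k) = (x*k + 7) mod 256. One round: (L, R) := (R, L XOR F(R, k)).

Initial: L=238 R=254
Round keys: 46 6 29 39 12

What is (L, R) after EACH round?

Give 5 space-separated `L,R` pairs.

Answer: 254,69 69,91 91,19 19,183 183,136

Derivation:
Round 1 (k=46): L=254 R=69
Round 2 (k=6): L=69 R=91
Round 3 (k=29): L=91 R=19
Round 4 (k=39): L=19 R=183
Round 5 (k=12): L=183 R=136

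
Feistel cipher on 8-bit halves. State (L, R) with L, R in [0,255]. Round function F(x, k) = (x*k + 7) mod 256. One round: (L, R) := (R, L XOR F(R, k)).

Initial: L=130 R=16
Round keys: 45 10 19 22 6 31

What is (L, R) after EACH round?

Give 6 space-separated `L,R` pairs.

Round 1 (k=45): L=16 R=85
Round 2 (k=10): L=85 R=73
Round 3 (k=19): L=73 R=39
Round 4 (k=22): L=39 R=40
Round 5 (k=6): L=40 R=208
Round 6 (k=31): L=208 R=31

Answer: 16,85 85,73 73,39 39,40 40,208 208,31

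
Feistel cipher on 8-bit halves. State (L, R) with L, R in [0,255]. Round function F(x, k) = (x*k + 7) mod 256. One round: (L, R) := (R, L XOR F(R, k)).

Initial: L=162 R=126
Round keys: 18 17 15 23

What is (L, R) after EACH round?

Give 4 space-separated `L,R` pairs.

Answer: 126,65 65,38 38,0 0,33

Derivation:
Round 1 (k=18): L=126 R=65
Round 2 (k=17): L=65 R=38
Round 3 (k=15): L=38 R=0
Round 4 (k=23): L=0 R=33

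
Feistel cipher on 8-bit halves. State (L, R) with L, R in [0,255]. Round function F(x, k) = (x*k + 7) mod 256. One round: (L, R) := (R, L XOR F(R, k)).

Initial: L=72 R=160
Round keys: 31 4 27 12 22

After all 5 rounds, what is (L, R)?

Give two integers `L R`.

Round 1 (k=31): L=160 R=47
Round 2 (k=4): L=47 R=99
Round 3 (k=27): L=99 R=87
Round 4 (k=12): L=87 R=120
Round 5 (k=22): L=120 R=0

Answer: 120 0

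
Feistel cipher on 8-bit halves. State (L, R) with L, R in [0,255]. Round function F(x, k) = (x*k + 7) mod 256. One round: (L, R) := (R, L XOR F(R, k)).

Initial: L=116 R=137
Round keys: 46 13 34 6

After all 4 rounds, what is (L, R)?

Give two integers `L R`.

Answer: 208 202

Derivation:
Round 1 (k=46): L=137 R=209
Round 2 (k=13): L=209 R=45
Round 3 (k=34): L=45 R=208
Round 4 (k=6): L=208 R=202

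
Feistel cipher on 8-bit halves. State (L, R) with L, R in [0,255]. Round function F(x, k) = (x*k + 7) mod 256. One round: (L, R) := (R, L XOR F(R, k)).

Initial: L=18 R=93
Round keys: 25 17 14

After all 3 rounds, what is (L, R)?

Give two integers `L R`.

Answer: 168 57

Derivation:
Round 1 (k=25): L=93 R=14
Round 2 (k=17): L=14 R=168
Round 3 (k=14): L=168 R=57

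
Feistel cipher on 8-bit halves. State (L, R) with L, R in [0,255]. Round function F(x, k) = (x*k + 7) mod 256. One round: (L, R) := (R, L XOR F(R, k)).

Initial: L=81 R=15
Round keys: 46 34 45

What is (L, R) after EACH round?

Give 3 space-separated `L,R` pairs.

Round 1 (k=46): L=15 R=232
Round 2 (k=34): L=232 R=216
Round 3 (k=45): L=216 R=23

Answer: 15,232 232,216 216,23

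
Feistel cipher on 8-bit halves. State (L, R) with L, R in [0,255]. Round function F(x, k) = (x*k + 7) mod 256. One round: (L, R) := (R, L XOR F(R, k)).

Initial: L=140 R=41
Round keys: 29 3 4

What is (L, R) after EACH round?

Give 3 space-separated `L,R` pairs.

Answer: 41,32 32,78 78,31

Derivation:
Round 1 (k=29): L=41 R=32
Round 2 (k=3): L=32 R=78
Round 3 (k=4): L=78 R=31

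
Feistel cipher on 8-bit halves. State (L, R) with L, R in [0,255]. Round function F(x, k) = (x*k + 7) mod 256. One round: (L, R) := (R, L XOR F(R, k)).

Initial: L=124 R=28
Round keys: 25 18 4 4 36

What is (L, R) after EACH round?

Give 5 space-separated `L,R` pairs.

Round 1 (k=25): L=28 R=191
Round 2 (k=18): L=191 R=105
Round 3 (k=4): L=105 R=20
Round 4 (k=4): L=20 R=62
Round 5 (k=36): L=62 R=171

Answer: 28,191 191,105 105,20 20,62 62,171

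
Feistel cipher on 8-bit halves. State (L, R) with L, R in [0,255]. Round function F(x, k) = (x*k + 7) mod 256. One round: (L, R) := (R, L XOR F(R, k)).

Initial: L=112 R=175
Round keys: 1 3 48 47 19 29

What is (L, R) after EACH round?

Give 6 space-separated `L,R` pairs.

Answer: 175,198 198,246 246,225 225,160 160,6 6,21

Derivation:
Round 1 (k=1): L=175 R=198
Round 2 (k=3): L=198 R=246
Round 3 (k=48): L=246 R=225
Round 4 (k=47): L=225 R=160
Round 5 (k=19): L=160 R=6
Round 6 (k=29): L=6 R=21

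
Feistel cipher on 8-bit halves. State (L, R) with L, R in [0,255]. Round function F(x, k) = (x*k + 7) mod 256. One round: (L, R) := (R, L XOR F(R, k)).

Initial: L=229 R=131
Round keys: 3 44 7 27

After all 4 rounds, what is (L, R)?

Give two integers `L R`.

Answer: 18 77

Derivation:
Round 1 (k=3): L=131 R=117
Round 2 (k=44): L=117 R=160
Round 3 (k=7): L=160 R=18
Round 4 (k=27): L=18 R=77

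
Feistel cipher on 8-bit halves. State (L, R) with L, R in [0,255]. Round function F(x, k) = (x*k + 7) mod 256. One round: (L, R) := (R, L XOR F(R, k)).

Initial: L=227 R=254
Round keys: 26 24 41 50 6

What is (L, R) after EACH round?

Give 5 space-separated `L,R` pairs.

Round 1 (k=26): L=254 R=48
Round 2 (k=24): L=48 R=121
Round 3 (k=41): L=121 R=88
Round 4 (k=50): L=88 R=78
Round 5 (k=6): L=78 R=131

Answer: 254,48 48,121 121,88 88,78 78,131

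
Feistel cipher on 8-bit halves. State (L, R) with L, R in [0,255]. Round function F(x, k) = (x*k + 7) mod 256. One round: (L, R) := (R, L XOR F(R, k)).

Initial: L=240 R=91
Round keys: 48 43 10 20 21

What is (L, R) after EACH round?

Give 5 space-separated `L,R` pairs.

Round 1 (k=48): L=91 R=231
Round 2 (k=43): L=231 R=143
Round 3 (k=10): L=143 R=122
Round 4 (k=20): L=122 R=0
Round 5 (k=21): L=0 R=125

Answer: 91,231 231,143 143,122 122,0 0,125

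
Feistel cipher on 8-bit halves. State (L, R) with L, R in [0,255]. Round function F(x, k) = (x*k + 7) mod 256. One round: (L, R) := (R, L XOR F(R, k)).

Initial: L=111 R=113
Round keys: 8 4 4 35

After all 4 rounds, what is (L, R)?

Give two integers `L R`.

Round 1 (k=8): L=113 R=224
Round 2 (k=4): L=224 R=246
Round 3 (k=4): L=246 R=63
Round 4 (k=35): L=63 R=82

Answer: 63 82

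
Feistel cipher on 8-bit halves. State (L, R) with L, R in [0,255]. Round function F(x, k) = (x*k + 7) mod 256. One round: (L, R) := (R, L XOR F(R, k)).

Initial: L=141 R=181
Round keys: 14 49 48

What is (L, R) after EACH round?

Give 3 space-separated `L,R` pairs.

Answer: 181,96 96,210 210,7

Derivation:
Round 1 (k=14): L=181 R=96
Round 2 (k=49): L=96 R=210
Round 3 (k=48): L=210 R=7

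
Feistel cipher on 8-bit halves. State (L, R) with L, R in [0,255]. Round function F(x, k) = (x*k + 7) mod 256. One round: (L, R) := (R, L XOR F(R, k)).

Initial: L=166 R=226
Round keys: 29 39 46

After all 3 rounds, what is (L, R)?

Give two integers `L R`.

Answer: 250 244

Derivation:
Round 1 (k=29): L=226 R=7
Round 2 (k=39): L=7 R=250
Round 3 (k=46): L=250 R=244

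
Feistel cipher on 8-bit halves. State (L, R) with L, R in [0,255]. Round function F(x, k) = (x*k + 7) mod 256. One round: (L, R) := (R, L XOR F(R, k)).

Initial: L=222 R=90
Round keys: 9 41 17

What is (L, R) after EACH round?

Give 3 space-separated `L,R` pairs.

Round 1 (k=9): L=90 R=239
Round 2 (k=41): L=239 R=20
Round 3 (k=17): L=20 R=180

Answer: 90,239 239,20 20,180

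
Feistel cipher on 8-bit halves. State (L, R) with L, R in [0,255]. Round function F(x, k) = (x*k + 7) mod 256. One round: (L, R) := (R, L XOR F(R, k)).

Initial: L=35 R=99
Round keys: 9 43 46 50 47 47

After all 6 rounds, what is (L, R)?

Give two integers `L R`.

Answer: 61 228

Derivation:
Round 1 (k=9): L=99 R=161
Round 2 (k=43): L=161 R=113
Round 3 (k=46): L=113 R=244
Round 4 (k=50): L=244 R=222
Round 5 (k=47): L=222 R=61
Round 6 (k=47): L=61 R=228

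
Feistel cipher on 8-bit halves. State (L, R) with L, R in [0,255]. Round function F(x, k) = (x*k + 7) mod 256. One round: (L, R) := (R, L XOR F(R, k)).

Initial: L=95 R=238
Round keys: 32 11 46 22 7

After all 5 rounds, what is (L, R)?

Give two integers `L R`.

Round 1 (k=32): L=238 R=152
Round 2 (k=11): L=152 R=97
Round 3 (k=46): L=97 R=237
Round 4 (k=22): L=237 R=4
Round 5 (k=7): L=4 R=206

Answer: 4 206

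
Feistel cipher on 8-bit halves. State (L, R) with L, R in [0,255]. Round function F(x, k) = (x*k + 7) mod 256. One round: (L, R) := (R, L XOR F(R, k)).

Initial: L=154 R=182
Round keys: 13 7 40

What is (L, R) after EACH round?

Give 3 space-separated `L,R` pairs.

Round 1 (k=13): L=182 R=223
Round 2 (k=7): L=223 R=150
Round 3 (k=40): L=150 R=168

Answer: 182,223 223,150 150,168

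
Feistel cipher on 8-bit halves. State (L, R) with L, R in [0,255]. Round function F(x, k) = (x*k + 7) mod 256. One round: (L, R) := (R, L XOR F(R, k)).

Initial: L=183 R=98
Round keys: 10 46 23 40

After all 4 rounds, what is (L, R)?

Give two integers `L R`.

Round 1 (k=10): L=98 R=108
Round 2 (k=46): L=108 R=13
Round 3 (k=23): L=13 R=94
Round 4 (k=40): L=94 R=186

Answer: 94 186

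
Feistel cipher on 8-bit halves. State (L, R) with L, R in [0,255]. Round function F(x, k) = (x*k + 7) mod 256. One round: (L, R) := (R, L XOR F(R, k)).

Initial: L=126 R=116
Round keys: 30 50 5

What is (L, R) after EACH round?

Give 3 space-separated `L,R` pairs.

Round 1 (k=30): L=116 R=225
Round 2 (k=50): L=225 R=141
Round 3 (k=5): L=141 R=41

Answer: 116,225 225,141 141,41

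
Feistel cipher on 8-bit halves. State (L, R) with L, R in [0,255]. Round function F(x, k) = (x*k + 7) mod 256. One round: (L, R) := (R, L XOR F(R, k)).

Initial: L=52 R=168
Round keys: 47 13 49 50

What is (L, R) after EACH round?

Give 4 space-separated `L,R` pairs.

Round 1 (k=47): L=168 R=235
Round 2 (k=13): L=235 R=94
Round 3 (k=49): L=94 R=238
Round 4 (k=50): L=238 R=221

Answer: 168,235 235,94 94,238 238,221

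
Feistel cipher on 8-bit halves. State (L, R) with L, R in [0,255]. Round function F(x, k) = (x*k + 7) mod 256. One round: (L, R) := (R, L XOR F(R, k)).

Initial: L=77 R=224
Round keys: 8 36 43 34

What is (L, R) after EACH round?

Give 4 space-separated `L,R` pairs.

Answer: 224,74 74,143 143,70 70,220

Derivation:
Round 1 (k=8): L=224 R=74
Round 2 (k=36): L=74 R=143
Round 3 (k=43): L=143 R=70
Round 4 (k=34): L=70 R=220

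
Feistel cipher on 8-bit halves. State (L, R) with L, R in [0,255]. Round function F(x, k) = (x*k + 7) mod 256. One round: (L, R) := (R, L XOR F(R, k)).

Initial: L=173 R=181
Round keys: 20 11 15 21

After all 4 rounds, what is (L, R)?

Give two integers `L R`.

Round 1 (k=20): L=181 R=134
Round 2 (k=11): L=134 R=124
Round 3 (k=15): L=124 R=205
Round 4 (k=21): L=205 R=164

Answer: 205 164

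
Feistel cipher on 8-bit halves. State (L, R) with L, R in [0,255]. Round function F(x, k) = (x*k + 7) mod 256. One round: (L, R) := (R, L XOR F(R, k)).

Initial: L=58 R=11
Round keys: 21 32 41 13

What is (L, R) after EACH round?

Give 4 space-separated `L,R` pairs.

Answer: 11,212 212,140 140,167 167,14

Derivation:
Round 1 (k=21): L=11 R=212
Round 2 (k=32): L=212 R=140
Round 3 (k=41): L=140 R=167
Round 4 (k=13): L=167 R=14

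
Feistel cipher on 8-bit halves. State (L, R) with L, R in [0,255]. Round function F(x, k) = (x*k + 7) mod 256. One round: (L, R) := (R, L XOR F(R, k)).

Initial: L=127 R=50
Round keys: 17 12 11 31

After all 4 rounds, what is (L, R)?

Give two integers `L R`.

Answer: 192 186

Derivation:
Round 1 (k=17): L=50 R=38
Round 2 (k=12): L=38 R=253
Round 3 (k=11): L=253 R=192
Round 4 (k=31): L=192 R=186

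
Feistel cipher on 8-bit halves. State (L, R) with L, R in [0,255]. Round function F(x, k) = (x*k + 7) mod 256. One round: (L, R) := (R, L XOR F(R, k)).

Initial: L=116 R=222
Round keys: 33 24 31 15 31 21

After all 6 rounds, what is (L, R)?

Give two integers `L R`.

Round 1 (k=33): L=222 R=209
Round 2 (k=24): L=209 R=65
Round 3 (k=31): L=65 R=55
Round 4 (k=15): L=55 R=1
Round 5 (k=31): L=1 R=17
Round 6 (k=21): L=17 R=109

Answer: 17 109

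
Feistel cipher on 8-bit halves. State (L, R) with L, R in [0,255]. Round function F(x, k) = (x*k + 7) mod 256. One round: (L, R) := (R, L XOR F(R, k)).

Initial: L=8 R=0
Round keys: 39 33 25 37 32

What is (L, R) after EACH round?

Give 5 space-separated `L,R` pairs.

Round 1 (k=39): L=0 R=15
Round 2 (k=33): L=15 R=246
Round 3 (k=25): L=246 R=2
Round 4 (k=37): L=2 R=167
Round 5 (k=32): L=167 R=229

Answer: 0,15 15,246 246,2 2,167 167,229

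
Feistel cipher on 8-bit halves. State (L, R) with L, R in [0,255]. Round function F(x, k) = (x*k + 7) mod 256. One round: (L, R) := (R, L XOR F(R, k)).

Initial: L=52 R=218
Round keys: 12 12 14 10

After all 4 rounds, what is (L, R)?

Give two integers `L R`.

Round 1 (k=12): L=218 R=11
Round 2 (k=12): L=11 R=81
Round 3 (k=14): L=81 R=126
Round 4 (k=10): L=126 R=162

Answer: 126 162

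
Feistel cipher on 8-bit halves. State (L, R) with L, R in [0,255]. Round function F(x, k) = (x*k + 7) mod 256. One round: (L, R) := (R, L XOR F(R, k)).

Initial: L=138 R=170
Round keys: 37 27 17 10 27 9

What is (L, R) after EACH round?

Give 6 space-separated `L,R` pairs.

Round 1 (k=37): L=170 R=19
Round 2 (k=27): L=19 R=162
Round 3 (k=17): L=162 R=218
Round 4 (k=10): L=218 R=41
Round 5 (k=27): L=41 R=128
Round 6 (k=9): L=128 R=174

Answer: 170,19 19,162 162,218 218,41 41,128 128,174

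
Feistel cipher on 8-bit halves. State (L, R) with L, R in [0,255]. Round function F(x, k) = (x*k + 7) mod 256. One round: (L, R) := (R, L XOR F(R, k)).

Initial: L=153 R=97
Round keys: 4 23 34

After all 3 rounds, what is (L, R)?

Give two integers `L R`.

Round 1 (k=4): L=97 R=18
Round 2 (k=23): L=18 R=196
Round 3 (k=34): L=196 R=29

Answer: 196 29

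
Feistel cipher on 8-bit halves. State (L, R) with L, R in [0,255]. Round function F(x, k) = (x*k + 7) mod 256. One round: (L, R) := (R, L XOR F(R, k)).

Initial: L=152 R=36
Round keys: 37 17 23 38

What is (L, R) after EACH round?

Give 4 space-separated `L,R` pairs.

Answer: 36,163 163,254 254,122 122,221

Derivation:
Round 1 (k=37): L=36 R=163
Round 2 (k=17): L=163 R=254
Round 3 (k=23): L=254 R=122
Round 4 (k=38): L=122 R=221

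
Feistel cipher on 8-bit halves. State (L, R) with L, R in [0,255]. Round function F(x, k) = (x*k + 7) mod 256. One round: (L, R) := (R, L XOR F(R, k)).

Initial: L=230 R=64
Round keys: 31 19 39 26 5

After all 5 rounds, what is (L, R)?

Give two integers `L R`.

Round 1 (k=31): L=64 R=33
Round 2 (k=19): L=33 R=58
Round 3 (k=39): L=58 R=252
Round 4 (k=26): L=252 R=165
Round 5 (k=5): L=165 R=188

Answer: 165 188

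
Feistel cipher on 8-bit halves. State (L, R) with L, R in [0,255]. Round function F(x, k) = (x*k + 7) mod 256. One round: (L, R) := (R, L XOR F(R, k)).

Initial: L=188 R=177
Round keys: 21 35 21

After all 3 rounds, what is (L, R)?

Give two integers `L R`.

Round 1 (k=21): L=177 R=48
Round 2 (k=35): L=48 R=38
Round 3 (k=21): L=38 R=21

Answer: 38 21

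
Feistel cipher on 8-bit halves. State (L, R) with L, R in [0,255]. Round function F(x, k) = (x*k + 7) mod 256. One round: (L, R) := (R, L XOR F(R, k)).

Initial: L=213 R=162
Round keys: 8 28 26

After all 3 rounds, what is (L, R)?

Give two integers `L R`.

Answer: 157 59

Derivation:
Round 1 (k=8): L=162 R=194
Round 2 (k=28): L=194 R=157
Round 3 (k=26): L=157 R=59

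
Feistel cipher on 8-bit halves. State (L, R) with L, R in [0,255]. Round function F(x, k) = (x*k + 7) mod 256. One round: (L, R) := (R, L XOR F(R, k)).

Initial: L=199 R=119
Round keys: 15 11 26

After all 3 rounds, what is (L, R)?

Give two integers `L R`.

Answer: 227 210

Derivation:
Round 1 (k=15): L=119 R=199
Round 2 (k=11): L=199 R=227
Round 3 (k=26): L=227 R=210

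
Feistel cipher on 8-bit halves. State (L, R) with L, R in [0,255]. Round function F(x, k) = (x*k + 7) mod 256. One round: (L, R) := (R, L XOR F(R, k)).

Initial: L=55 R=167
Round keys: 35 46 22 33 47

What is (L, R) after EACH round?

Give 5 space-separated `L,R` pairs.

Round 1 (k=35): L=167 R=235
Round 2 (k=46): L=235 R=230
Round 3 (k=22): L=230 R=32
Round 4 (k=33): L=32 R=193
Round 5 (k=47): L=193 R=86

Answer: 167,235 235,230 230,32 32,193 193,86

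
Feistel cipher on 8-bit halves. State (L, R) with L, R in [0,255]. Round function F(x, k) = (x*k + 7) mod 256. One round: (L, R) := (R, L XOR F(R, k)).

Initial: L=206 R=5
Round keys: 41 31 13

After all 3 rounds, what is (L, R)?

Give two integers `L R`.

Round 1 (k=41): L=5 R=26
Round 2 (k=31): L=26 R=40
Round 3 (k=13): L=40 R=21

Answer: 40 21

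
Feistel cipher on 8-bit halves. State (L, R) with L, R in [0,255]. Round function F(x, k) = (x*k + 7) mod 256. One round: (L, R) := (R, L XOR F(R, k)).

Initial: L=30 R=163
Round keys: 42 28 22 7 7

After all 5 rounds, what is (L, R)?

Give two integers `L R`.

Round 1 (k=42): L=163 R=219
Round 2 (k=28): L=219 R=88
Round 3 (k=22): L=88 R=76
Round 4 (k=7): L=76 R=67
Round 5 (k=7): L=67 R=144

Answer: 67 144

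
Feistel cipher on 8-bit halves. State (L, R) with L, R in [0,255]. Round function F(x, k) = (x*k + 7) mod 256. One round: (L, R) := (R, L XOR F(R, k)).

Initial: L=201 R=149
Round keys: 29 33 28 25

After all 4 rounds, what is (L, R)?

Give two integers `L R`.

Round 1 (k=29): L=149 R=33
Round 2 (k=33): L=33 R=221
Round 3 (k=28): L=221 R=18
Round 4 (k=25): L=18 R=20

Answer: 18 20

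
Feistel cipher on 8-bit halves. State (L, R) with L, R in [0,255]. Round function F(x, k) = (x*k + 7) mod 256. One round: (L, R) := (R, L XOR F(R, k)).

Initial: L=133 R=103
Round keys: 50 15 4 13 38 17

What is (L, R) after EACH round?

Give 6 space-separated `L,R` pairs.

Answer: 103,160 160,0 0,167 167,130 130,244 244,185

Derivation:
Round 1 (k=50): L=103 R=160
Round 2 (k=15): L=160 R=0
Round 3 (k=4): L=0 R=167
Round 4 (k=13): L=167 R=130
Round 5 (k=38): L=130 R=244
Round 6 (k=17): L=244 R=185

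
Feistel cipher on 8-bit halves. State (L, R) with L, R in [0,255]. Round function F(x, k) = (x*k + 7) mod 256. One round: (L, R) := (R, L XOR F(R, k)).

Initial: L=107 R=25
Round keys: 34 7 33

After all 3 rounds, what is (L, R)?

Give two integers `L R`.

Round 1 (k=34): L=25 R=50
Round 2 (k=7): L=50 R=124
Round 3 (k=33): L=124 R=49

Answer: 124 49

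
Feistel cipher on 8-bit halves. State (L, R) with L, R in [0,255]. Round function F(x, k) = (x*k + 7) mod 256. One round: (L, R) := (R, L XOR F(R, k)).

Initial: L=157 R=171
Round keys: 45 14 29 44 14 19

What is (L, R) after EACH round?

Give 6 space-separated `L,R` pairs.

Round 1 (k=45): L=171 R=139
Round 2 (k=14): L=139 R=10
Round 3 (k=29): L=10 R=162
Round 4 (k=44): L=162 R=213
Round 5 (k=14): L=213 R=15
Round 6 (k=19): L=15 R=241

Answer: 171,139 139,10 10,162 162,213 213,15 15,241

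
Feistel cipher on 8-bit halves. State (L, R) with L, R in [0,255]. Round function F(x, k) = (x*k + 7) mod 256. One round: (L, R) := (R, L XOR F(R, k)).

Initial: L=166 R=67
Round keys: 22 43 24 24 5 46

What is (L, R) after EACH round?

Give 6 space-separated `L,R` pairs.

Round 1 (k=22): L=67 R=111
Round 2 (k=43): L=111 R=239
Round 3 (k=24): L=239 R=0
Round 4 (k=24): L=0 R=232
Round 5 (k=5): L=232 R=143
Round 6 (k=46): L=143 R=81

Answer: 67,111 111,239 239,0 0,232 232,143 143,81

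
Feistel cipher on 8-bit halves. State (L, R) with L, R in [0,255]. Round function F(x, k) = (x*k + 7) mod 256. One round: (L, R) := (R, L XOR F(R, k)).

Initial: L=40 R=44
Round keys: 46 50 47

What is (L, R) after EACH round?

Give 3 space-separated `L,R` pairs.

Answer: 44,199 199,201 201,41

Derivation:
Round 1 (k=46): L=44 R=199
Round 2 (k=50): L=199 R=201
Round 3 (k=47): L=201 R=41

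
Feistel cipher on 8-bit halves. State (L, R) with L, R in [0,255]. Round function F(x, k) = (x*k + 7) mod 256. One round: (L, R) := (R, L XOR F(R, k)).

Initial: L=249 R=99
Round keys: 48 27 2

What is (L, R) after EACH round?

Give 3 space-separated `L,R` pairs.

Answer: 99,110 110,194 194,229

Derivation:
Round 1 (k=48): L=99 R=110
Round 2 (k=27): L=110 R=194
Round 3 (k=2): L=194 R=229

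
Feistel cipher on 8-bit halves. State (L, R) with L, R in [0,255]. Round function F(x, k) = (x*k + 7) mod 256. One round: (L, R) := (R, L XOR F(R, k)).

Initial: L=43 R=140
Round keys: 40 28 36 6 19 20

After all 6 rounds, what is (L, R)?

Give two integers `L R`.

Round 1 (k=40): L=140 R=204
Round 2 (k=28): L=204 R=219
Round 3 (k=36): L=219 R=31
Round 4 (k=6): L=31 R=26
Round 5 (k=19): L=26 R=234
Round 6 (k=20): L=234 R=85

Answer: 234 85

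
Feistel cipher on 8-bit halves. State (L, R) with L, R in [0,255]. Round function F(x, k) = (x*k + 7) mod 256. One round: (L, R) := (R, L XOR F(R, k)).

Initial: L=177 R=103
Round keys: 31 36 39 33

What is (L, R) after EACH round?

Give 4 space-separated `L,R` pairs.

Answer: 103,49 49,140 140,106 106,61

Derivation:
Round 1 (k=31): L=103 R=49
Round 2 (k=36): L=49 R=140
Round 3 (k=39): L=140 R=106
Round 4 (k=33): L=106 R=61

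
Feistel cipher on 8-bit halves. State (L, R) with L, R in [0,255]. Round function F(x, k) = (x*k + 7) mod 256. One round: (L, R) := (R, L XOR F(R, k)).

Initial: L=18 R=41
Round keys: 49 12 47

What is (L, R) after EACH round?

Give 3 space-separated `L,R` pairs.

Round 1 (k=49): L=41 R=242
Round 2 (k=12): L=242 R=118
Round 3 (k=47): L=118 R=67

Answer: 41,242 242,118 118,67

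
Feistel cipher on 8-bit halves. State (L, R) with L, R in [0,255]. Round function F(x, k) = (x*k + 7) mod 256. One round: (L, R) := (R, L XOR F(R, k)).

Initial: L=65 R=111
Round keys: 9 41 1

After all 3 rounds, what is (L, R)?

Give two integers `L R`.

Answer: 97 199

Derivation:
Round 1 (k=9): L=111 R=175
Round 2 (k=41): L=175 R=97
Round 3 (k=1): L=97 R=199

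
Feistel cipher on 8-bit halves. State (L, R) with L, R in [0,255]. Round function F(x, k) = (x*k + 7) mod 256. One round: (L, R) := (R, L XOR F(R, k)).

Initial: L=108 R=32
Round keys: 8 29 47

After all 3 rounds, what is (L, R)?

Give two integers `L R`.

Answer: 6 74

Derivation:
Round 1 (k=8): L=32 R=107
Round 2 (k=29): L=107 R=6
Round 3 (k=47): L=6 R=74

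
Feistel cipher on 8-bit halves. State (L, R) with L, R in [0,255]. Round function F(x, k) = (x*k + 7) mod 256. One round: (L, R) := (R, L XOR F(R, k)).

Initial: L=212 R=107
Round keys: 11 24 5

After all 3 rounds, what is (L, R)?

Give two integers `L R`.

Round 1 (k=11): L=107 R=116
Round 2 (k=24): L=116 R=140
Round 3 (k=5): L=140 R=183

Answer: 140 183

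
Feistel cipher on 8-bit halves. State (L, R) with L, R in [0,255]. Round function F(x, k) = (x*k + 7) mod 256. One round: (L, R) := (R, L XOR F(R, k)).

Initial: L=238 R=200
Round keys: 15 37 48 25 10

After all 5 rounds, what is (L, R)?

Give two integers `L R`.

Round 1 (k=15): L=200 R=81
Round 2 (k=37): L=81 R=116
Round 3 (k=48): L=116 R=150
Round 4 (k=25): L=150 R=217
Round 5 (k=10): L=217 R=23

Answer: 217 23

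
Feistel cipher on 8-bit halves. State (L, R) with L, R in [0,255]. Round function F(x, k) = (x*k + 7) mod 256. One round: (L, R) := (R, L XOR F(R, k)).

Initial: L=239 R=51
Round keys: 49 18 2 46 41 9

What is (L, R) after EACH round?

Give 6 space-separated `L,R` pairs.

Answer: 51,37 37,146 146,14 14,25 25,6 6,36

Derivation:
Round 1 (k=49): L=51 R=37
Round 2 (k=18): L=37 R=146
Round 3 (k=2): L=146 R=14
Round 4 (k=46): L=14 R=25
Round 5 (k=41): L=25 R=6
Round 6 (k=9): L=6 R=36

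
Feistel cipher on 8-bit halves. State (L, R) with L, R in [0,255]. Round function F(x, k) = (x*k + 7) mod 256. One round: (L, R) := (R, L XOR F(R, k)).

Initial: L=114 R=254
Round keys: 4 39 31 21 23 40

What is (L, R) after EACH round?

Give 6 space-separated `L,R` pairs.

Answer: 254,141 141,124 124,134 134,121 121,96 96,126

Derivation:
Round 1 (k=4): L=254 R=141
Round 2 (k=39): L=141 R=124
Round 3 (k=31): L=124 R=134
Round 4 (k=21): L=134 R=121
Round 5 (k=23): L=121 R=96
Round 6 (k=40): L=96 R=126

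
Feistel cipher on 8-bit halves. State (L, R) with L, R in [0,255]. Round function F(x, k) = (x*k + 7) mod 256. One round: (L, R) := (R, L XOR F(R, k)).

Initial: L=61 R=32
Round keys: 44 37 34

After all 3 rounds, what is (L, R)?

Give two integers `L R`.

Round 1 (k=44): L=32 R=186
Round 2 (k=37): L=186 R=201
Round 3 (k=34): L=201 R=3

Answer: 201 3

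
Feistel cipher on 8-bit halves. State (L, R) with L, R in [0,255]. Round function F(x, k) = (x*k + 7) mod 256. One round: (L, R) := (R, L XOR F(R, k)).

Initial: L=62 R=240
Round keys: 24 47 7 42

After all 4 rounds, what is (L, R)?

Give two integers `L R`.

Round 1 (k=24): L=240 R=185
Round 2 (k=47): L=185 R=14
Round 3 (k=7): L=14 R=208
Round 4 (k=42): L=208 R=41

Answer: 208 41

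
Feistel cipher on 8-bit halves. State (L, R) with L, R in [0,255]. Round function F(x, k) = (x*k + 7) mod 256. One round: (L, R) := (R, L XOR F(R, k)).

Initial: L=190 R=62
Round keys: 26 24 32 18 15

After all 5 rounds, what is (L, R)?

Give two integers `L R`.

Round 1 (k=26): L=62 R=237
Round 2 (k=24): L=237 R=1
Round 3 (k=32): L=1 R=202
Round 4 (k=18): L=202 R=58
Round 5 (k=15): L=58 R=167

Answer: 58 167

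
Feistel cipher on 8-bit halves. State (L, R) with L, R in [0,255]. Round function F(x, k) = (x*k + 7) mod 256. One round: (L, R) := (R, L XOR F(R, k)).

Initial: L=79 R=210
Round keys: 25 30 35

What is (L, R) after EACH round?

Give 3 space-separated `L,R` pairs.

Answer: 210,198 198,233 233,36

Derivation:
Round 1 (k=25): L=210 R=198
Round 2 (k=30): L=198 R=233
Round 3 (k=35): L=233 R=36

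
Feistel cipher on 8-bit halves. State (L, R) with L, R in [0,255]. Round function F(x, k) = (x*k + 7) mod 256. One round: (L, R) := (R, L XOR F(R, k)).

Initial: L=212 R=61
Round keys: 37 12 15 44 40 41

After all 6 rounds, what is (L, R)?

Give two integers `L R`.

Round 1 (k=37): L=61 R=12
Round 2 (k=12): L=12 R=170
Round 3 (k=15): L=170 R=241
Round 4 (k=44): L=241 R=217
Round 5 (k=40): L=217 R=30
Round 6 (k=41): L=30 R=12

Answer: 30 12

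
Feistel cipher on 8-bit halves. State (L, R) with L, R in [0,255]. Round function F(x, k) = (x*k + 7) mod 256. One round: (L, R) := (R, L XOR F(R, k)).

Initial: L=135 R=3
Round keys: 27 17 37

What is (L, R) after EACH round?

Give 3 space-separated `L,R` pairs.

Round 1 (k=27): L=3 R=223
Round 2 (k=17): L=223 R=213
Round 3 (k=37): L=213 R=15

Answer: 3,223 223,213 213,15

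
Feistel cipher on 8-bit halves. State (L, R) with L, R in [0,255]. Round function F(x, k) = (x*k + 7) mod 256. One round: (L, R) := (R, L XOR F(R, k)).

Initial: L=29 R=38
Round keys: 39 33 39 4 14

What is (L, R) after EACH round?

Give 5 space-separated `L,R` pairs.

Round 1 (k=39): L=38 R=204
Round 2 (k=33): L=204 R=117
Round 3 (k=39): L=117 R=22
Round 4 (k=4): L=22 R=42
Round 5 (k=14): L=42 R=69

Answer: 38,204 204,117 117,22 22,42 42,69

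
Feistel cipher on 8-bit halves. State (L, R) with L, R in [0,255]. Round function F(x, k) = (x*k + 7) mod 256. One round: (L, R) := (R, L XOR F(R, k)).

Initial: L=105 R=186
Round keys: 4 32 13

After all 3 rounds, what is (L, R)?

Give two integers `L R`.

Round 1 (k=4): L=186 R=134
Round 2 (k=32): L=134 R=125
Round 3 (k=13): L=125 R=230

Answer: 125 230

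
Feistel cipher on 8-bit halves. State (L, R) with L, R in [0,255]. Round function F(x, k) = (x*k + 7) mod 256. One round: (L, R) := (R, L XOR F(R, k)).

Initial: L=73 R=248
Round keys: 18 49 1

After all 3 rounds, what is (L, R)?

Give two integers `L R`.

Answer: 29 26

Derivation:
Round 1 (k=18): L=248 R=62
Round 2 (k=49): L=62 R=29
Round 3 (k=1): L=29 R=26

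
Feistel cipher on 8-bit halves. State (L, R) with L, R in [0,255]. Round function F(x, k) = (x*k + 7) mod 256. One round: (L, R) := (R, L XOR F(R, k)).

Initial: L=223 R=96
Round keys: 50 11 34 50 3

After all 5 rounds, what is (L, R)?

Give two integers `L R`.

Answer: 94 252

Derivation:
Round 1 (k=50): L=96 R=24
Round 2 (k=11): L=24 R=111
Round 3 (k=34): L=111 R=221
Round 4 (k=50): L=221 R=94
Round 5 (k=3): L=94 R=252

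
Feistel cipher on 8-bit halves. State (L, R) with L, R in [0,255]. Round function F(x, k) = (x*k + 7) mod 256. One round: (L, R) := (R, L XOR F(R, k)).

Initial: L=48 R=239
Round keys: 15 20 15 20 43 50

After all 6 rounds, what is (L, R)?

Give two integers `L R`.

Round 1 (k=15): L=239 R=56
Round 2 (k=20): L=56 R=136
Round 3 (k=15): L=136 R=199
Round 4 (k=20): L=199 R=27
Round 5 (k=43): L=27 R=87
Round 6 (k=50): L=87 R=30

Answer: 87 30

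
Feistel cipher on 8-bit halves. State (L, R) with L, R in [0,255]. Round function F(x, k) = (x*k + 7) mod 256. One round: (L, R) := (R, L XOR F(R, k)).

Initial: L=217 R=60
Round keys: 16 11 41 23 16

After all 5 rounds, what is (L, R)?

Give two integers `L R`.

Answer: 184 229

Derivation:
Round 1 (k=16): L=60 R=30
Round 2 (k=11): L=30 R=109
Round 3 (k=41): L=109 R=98
Round 4 (k=23): L=98 R=184
Round 5 (k=16): L=184 R=229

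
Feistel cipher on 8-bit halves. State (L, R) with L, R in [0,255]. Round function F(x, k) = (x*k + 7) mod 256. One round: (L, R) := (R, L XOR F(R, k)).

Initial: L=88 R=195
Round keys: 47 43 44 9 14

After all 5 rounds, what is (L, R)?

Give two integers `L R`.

Answer: 2 200

Derivation:
Round 1 (k=47): L=195 R=140
Round 2 (k=43): L=140 R=72
Round 3 (k=44): L=72 R=235
Round 4 (k=9): L=235 R=2
Round 5 (k=14): L=2 R=200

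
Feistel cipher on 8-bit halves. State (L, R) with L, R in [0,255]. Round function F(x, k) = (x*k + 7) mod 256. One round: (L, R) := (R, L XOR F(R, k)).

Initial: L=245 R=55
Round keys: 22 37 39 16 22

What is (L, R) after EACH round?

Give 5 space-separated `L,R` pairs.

Answer: 55,52 52,188 188,159 159,75 75,230

Derivation:
Round 1 (k=22): L=55 R=52
Round 2 (k=37): L=52 R=188
Round 3 (k=39): L=188 R=159
Round 4 (k=16): L=159 R=75
Round 5 (k=22): L=75 R=230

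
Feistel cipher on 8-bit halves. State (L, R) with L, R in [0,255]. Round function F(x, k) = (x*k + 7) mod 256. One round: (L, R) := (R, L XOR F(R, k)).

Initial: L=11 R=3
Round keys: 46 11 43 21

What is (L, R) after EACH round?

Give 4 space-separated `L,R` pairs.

Answer: 3,154 154,166 166,115 115,208

Derivation:
Round 1 (k=46): L=3 R=154
Round 2 (k=11): L=154 R=166
Round 3 (k=43): L=166 R=115
Round 4 (k=21): L=115 R=208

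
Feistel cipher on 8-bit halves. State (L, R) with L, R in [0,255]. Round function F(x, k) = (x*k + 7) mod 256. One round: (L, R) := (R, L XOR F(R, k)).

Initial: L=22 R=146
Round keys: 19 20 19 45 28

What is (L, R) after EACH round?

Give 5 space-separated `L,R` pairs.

Round 1 (k=19): L=146 R=203
Round 2 (k=20): L=203 R=113
Round 3 (k=19): L=113 R=161
Round 4 (k=45): L=161 R=37
Round 5 (k=28): L=37 R=178

Answer: 146,203 203,113 113,161 161,37 37,178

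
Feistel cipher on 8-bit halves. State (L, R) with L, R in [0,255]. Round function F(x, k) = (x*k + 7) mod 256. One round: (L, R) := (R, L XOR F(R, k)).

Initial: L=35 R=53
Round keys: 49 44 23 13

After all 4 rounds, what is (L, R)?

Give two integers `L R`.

Answer: 166 219

Derivation:
Round 1 (k=49): L=53 R=15
Round 2 (k=44): L=15 R=174
Round 3 (k=23): L=174 R=166
Round 4 (k=13): L=166 R=219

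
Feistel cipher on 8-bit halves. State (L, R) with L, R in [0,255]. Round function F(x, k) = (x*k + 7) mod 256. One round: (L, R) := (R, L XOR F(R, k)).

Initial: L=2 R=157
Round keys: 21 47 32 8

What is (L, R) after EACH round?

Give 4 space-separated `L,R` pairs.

Answer: 157,234 234,96 96,237 237,15

Derivation:
Round 1 (k=21): L=157 R=234
Round 2 (k=47): L=234 R=96
Round 3 (k=32): L=96 R=237
Round 4 (k=8): L=237 R=15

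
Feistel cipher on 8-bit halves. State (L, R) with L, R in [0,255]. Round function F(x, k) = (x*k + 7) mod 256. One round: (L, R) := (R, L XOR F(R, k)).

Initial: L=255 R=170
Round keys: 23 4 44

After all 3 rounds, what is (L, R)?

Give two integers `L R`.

Round 1 (k=23): L=170 R=178
Round 2 (k=4): L=178 R=101
Round 3 (k=44): L=101 R=209

Answer: 101 209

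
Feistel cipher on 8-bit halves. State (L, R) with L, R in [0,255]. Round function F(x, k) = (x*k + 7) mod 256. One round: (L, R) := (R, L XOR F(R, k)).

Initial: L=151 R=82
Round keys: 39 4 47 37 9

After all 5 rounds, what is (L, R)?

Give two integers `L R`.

Answer: 114 65

Derivation:
Round 1 (k=39): L=82 R=18
Round 2 (k=4): L=18 R=29
Round 3 (k=47): L=29 R=72
Round 4 (k=37): L=72 R=114
Round 5 (k=9): L=114 R=65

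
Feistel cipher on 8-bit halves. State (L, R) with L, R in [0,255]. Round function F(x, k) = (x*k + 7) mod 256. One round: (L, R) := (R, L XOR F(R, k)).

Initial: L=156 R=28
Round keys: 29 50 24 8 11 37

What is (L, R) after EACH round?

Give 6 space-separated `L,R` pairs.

Answer: 28,175 175,41 41,112 112,174 174,241 241,114

Derivation:
Round 1 (k=29): L=28 R=175
Round 2 (k=50): L=175 R=41
Round 3 (k=24): L=41 R=112
Round 4 (k=8): L=112 R=174
Round 5 (k=11): L=174 R=241
Round 6 (k=37): L=241 R=114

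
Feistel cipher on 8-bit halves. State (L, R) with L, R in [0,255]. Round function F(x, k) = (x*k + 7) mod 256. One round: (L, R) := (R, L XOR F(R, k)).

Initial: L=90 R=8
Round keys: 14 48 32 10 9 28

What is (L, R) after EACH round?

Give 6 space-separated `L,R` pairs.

Round 1 (k=14): L=8 R=45
Round 2 (k=48): L=45 R=127
Round 3 (k=32): L=127 R=202
Round 4 (k=10): L=202 R=148
Round 5 (k=9): L=148 R=241
Round 6 (k=28): L=241 R=247

Answer: 8,45 45,127 127,202 202,148 148,241 241,247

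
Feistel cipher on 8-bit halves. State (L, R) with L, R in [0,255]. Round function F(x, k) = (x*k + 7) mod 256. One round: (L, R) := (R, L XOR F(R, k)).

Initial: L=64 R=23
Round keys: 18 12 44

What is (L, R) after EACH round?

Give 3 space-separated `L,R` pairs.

Answer: 23,229 229,212 212,146

Derivation:
Round 1 (k=18): L=23 R=229
Round 2 (k=12): L=229 R=212
Round 3 (k=44): L=212 R=146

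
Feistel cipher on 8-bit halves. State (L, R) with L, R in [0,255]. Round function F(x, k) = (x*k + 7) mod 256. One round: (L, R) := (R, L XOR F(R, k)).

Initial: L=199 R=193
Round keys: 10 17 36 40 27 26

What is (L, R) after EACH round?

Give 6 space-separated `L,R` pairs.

Round 1 (k=10): L=193 R=86
Round 2 (k=17): L=86 R=124
Round 3 (k=36): L=124 R=33
Round 4 (k=40): L=33 R=83
Round 5 (k=27): L=83 R=233
Round 6 (k=26): L=233 R=226

Answer: 193,86 86,124 124,33 33,83 83,233 233,226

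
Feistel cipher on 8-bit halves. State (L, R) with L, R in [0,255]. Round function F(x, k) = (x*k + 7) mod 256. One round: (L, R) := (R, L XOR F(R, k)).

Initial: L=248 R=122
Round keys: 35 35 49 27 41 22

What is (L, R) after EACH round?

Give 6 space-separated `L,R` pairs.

Answer: 122,77 77,244 244,246 246,13 13,234 234,46

Derivation:
Round 1 (k=35): L=122 R=77
Round 2 (k=35): L=77 R=244
Round 3 (k=49): L=244 R=246
Round 4 (k=27): L=246 R=13
Round 5 (k=41): L=13 R=234
Round 6 (k=22): L=234 R=46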